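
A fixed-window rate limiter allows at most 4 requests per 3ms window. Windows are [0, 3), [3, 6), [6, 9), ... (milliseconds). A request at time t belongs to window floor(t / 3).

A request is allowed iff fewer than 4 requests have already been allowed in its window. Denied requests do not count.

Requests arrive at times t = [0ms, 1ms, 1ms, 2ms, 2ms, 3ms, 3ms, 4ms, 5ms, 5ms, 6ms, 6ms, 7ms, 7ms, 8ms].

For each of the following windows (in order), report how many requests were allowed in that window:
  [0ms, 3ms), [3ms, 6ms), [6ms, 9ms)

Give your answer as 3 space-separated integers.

Processing requests:
  req#1 t=0ms (window 0): ALLOW
  req#2 t=1ms (window 0): ALLOW
  req#3 t=1ms (window 0): ALLOW
  req#4 t=2ms (window 0): ALLOW
  req#5 t=2ms (window 0): DENY
  req#6 t=3ms (window 1): ALLOW
  req#7 t=3ms (window 1): ALLOW
  req#8 t=4ms (window 1): ALLOW
  req#9 t=5ms (window 1): ALLOW
  req#10 t=5ms (window 1): DENY
  req#11 t=6ms (window 2): ALLOW
  req#12 t=6ms (window 2): ALLOW
  req#13 t=7ms (window 2): ALLOW
  req#14 t=7ms (window 2): ALLOW
  req#15 t=8ms (window 2): DENY

Allowed counts by window: 4 4 4

Answer: 4 4 4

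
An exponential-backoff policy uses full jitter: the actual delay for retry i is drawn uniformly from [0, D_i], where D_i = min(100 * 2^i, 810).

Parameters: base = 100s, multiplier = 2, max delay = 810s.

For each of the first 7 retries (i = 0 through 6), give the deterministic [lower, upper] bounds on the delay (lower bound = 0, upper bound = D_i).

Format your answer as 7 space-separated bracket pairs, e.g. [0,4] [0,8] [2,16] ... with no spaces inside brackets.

Answer: [0,100] [0,200] [0,400] [0,800] [0,810] [0,810] [0,810]

Derivation:
Computing bounds per retry:
  i=0: D_i=min(100*2^0,810)=100, bounds=[0,100]
  i=1: D_i=min(100*2^1,810)=200, bounds=[0,200]
  i=2: D_i=min(100*2^2,810)=400, bounds=[0,400]
  i=3: D_i=min(100*2^3,810)=800, bounds=[0,800]
  i=4: D_i=min(100*2^4,810)=810, bounds=[0,810]
  i=5: D_i=min(100*2^5,810)=810, bounds=[0,810]
  i=6: D_i=min(100*2^6,810)=810, bounds=[0,810]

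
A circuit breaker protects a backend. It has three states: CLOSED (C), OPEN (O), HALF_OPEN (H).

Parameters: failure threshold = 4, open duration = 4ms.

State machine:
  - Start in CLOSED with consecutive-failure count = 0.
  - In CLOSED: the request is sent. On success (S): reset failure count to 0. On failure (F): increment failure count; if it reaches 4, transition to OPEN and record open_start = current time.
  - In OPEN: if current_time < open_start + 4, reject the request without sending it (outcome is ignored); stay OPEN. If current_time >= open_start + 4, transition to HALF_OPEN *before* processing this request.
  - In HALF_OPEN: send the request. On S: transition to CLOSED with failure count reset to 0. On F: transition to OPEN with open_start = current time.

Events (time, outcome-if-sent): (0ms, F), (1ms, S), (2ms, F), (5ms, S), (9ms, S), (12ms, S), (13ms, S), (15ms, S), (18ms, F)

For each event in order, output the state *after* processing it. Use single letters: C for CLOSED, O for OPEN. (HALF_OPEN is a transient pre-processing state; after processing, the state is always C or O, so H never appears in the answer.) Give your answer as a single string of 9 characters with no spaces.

Answer: CCCCCCCCC

Derivation:
State after each event:
  event#1 t=0ms outcome=F: state=CLOSED
  event#2 t=1ms outcome=S: state=CLOSED
  event#3 t=2ms outcome=F: state=CLOSED
  event#4 t=5ms outcome=S: state=CLOSED
  event#5 t=9ms outcome=S: state=CLOSED
  event#6 t=12ms outcome=S: state=CLOSED
  event#7 t=13ms outcome=S: state=CLOSED
  event#8 t=15ms outcome=S: state=CLOSED
  event#9 t=18ms outcome=F: state=CLOSED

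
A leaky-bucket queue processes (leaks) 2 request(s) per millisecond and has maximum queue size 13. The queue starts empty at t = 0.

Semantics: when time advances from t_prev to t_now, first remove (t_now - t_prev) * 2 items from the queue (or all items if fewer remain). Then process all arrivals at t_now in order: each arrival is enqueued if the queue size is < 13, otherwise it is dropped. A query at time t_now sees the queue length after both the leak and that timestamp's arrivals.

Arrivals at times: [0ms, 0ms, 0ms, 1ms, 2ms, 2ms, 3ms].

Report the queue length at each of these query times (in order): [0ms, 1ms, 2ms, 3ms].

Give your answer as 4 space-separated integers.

Queue lengths at query times:
  query t=0ms: backlog = 3
  query t=1ms: backlog = 2
  query t=2ms: backlog = 2
  query t=3ms: backlog = 1

Answer: 3 2 2 1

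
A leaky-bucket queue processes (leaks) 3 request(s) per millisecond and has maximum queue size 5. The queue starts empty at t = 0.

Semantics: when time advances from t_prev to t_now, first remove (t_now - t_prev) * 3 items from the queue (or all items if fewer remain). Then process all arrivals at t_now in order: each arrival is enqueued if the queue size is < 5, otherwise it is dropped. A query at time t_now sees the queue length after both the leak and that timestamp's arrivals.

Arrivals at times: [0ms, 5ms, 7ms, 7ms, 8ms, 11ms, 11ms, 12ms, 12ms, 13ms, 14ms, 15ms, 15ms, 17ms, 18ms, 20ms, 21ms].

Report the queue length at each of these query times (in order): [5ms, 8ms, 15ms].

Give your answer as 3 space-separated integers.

Queue lengths at query times:
  query t=5ms: backlog = 1
  query t=8ms: backlog = 1
  query t=15ms: backlog = 2

Answer: 1 1 2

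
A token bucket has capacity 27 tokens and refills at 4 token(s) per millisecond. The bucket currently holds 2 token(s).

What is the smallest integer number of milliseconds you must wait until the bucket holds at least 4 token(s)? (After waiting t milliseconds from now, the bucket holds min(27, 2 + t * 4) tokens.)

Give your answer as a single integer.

Answer: 1

Derivation:
Need 2 + t * 4 >= 4, so t >= 2/4.
Smallest integer t = ceil(2/4) = 1.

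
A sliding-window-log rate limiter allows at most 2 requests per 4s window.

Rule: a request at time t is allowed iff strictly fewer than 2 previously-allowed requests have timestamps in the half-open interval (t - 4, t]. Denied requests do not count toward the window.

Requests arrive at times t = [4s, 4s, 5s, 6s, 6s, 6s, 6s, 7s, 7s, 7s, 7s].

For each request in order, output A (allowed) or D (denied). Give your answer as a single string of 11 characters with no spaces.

Answer: AADDDDDDDDD

Derivation:
Tracking allowed requests in the window:
  req#1 t=4s: ALLOW
  req#2 t=4s: ALLOW
  req#3 t=5s: DENY
  req#4 t=6s: DENY
  req#5 t=6s: DENY
  req#6 t=6s: DENY
  req#7 t=6s: DENY
  req#8 t=7s: DENY
  req#9 t=7s: DENY
  req#10 t=7s: DENY
  req#11 t=7s: DENY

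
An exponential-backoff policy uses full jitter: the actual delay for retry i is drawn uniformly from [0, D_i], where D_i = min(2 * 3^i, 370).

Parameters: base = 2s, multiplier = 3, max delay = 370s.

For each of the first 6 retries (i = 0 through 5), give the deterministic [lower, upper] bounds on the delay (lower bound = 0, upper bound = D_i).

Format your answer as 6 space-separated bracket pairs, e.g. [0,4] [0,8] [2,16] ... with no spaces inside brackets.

Computing bounds per retry:
  i=0: D_i=min(2*3^0,370)=2, bounds=[0,2]
  i=1: D_i=min(2*3^1,370)=6, bounds=[0,6]
  i=2: D_i=min(2*3^2,370)=18, bounds=[0,18]
  i=3: D_i=min(2*3^3,370)=54, bounds=[0,54]
  i=4: D_i=min(2*3^4,370)=162, bounds=[0,162]
  i=5: D_i=min(2*3^5,370)=370, bounds=[0,370]

Answer: [0,2] [0,6] [0,18] [0,54] [0,162] [0,370]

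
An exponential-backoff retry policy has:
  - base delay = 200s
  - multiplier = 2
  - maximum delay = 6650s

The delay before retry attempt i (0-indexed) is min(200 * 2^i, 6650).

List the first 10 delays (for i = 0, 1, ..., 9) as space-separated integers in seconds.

Computing each delay:
  i=0: min(200*2^0, 6650) = 200
  i=1: min(200*2^1, 6650) = 400
  i=2: min(200*2^2, 6650) = 800
  i=3: min(200*2^3, 6650) = 1600
  i=4: min(200*2^4, 6650) = 3200
  i=5: min(200*2^5, 6650) = 6400
  i=6: min(200*2^6, 6650) = 6650
  i=7: min(200*2^7, 6650) = 6650
  i=8: min(200*2^8, 6650) = 6650
  i=9: min(200*2^9, 6650) = 6650

Answer: 200 400 800 1600 3200 6400 6650 6650 6650 6650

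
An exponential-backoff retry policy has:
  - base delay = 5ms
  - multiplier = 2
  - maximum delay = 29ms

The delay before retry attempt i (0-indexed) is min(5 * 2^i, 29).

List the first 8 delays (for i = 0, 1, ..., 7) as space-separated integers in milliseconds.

Answer: 5 10 20 29 29 29 29 29

Derivation:
Computing each delay:
  i=0: min(5*2^0, 29) = 5
  i=1: min(5*2^1, 29) = 10
  i=2: min(5*2^2, 29) = 20
  i=3: min(5*2^3, 29) = 29
  i=4: min(5*2^4, 29) = 29
  i=5: min(5*2^5, 29) = 29
  i=6: min(5*2^6, 29) = 29
  i=7: min(5*2^7, 29) = 29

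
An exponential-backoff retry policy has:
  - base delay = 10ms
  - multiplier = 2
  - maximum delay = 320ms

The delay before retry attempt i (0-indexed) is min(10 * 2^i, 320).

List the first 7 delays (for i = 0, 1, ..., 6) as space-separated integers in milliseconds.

Answer: 10 20 40 80 160 320 320

Derivation:
Computing each delay:
  i=0: min(10*2^0, 320) = 10
  i=1: min(10*2^1, 320) = 20
  i=2: min(10*2^2, 320) = 40
  i=3: min(10*2^3, 320) = 80
  i=4: min(10*2^4, 320) = 160
  i=5: min(10*2^5, 320) = 320
  i=6: min(10*2^6, 320) = 320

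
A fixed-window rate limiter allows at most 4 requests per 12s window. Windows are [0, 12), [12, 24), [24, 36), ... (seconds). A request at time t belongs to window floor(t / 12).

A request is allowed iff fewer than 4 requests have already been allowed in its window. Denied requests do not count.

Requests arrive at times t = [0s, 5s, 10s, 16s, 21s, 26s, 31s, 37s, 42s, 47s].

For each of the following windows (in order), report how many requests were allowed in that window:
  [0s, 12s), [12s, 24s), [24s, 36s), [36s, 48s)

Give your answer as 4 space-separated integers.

Answer: 3 2 2 3

Derivation:
Processing requests:
  req#1 t=0s (window 0): ALLOW
  req#2 t=5s (window 0): ALLOW
  req#3 t=10s (window 0): ALLOW
  req#4 t=16s (window 1): ALLOW
  req#5 t=21s (window 1): ALLOW
  req#6 t=26s (window 2): ALLOW
  req#7 t=31s (window 2): ALLOW
  req#8 t=37s (window 3): ALLOW
  req#9 t=42s (window 3): ALLOW
  req#10 t=47s (window 3): ALLOW

Allowed counts by window: 3 2 2 3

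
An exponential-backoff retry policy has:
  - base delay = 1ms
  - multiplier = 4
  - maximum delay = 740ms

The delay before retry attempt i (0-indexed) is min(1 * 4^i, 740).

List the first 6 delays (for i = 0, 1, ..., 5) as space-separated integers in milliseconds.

Computing each delay:
  i=0: min(1*4^0, 740) = 1
  i=1: min(1*4^1, 740) = 4
  i=2: min(1*4^2, 740) = 16
  i=3: min(1*4^3, 740) = 64
  i=4: min(1*4^4, 740) = 256
  i=5: min(1*4^5, 740) = 740

Answer: 1 4 16 64 256 740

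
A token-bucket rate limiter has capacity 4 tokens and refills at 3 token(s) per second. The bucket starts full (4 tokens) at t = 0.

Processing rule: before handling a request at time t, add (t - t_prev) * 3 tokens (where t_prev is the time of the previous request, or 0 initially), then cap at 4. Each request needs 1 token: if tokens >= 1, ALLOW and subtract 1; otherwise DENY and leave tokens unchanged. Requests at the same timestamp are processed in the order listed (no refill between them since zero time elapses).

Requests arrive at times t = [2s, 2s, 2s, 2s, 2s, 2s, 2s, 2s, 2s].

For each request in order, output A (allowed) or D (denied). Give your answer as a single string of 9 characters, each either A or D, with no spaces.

Simulating step by step:
  req#1 t=2s: ALLOW
  req#2 t=2s: ALLOW
  req#3 t=2s: ALLOW
  req#4 t=2s: ALLOW
  req#5 t=2s: DENY
  req#6 t=2s: DENY
  req#7 t=2s: DENY
  req#8 t=2s: DENY
  req#9 t=2s: DENY

Answer: AAAADDDDD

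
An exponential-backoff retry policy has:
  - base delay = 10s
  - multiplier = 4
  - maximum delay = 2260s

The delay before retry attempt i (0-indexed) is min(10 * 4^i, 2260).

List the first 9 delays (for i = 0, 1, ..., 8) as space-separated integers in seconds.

Computing each delay:
  i=0: min(10*4^0, 2260) = 10
  i=1: min(10*4^1, 2260) = 40
  i=2: min(10*4^2, 2260) = 160
  i=3: min(10*4^3, 2260) = 640
  i=4: min(10*4^4, 2260) = 2260
  i=5: min(10*4^5, 2260) = 2260
  i=6: min(10*4^6, 2260) = 2260
  i=7: min(10*4^7, 2260) = 2260
  i=8: min(10*4^8, 2260) = 2260

Answer: 10 40 160 640 2260 2260 2260 2260 2260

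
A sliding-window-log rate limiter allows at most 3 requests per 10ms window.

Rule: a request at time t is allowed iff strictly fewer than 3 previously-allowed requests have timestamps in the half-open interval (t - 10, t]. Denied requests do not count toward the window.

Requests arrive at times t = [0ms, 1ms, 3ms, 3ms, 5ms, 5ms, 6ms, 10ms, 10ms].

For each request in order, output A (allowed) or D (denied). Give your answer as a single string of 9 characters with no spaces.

Tracking allowed requests in the window:
  req#1 t=0ms: ALLOW
  req#2 t=1ms: ALLOW
  req#3 t=3ms: ALLOW
  req#4 t=3ms: DENY
  req#5 t=5ms: DENY
  req#6 t=5ms: DENY
  req#7 t=6ms: DENY
  req#8 t=10ms: ALLOW
  req#9 t=10ms: DENY

Answer: AAADDDDAD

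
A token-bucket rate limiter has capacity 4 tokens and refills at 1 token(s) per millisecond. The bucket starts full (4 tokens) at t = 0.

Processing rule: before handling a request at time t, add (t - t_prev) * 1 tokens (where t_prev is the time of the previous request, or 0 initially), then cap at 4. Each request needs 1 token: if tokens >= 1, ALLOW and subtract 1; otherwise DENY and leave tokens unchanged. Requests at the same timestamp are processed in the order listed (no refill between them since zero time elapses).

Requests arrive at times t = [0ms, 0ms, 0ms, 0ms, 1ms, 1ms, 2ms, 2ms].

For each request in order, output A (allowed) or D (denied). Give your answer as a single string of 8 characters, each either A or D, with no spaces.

Simulating step by step:
  req#1 t=0ms: ALLOW
  req#2 t=0ms: ALLOW
  req#3 t=0ms: ALLOW
  req#4 t=0ms: ALLOW
  req#5 t=1ms: ALLOW
  req#6 t=1ms: DENY
  req#7 t=2ms: ALLOW
  req#8 t=2ms: DENY

Answer: AAAAADAD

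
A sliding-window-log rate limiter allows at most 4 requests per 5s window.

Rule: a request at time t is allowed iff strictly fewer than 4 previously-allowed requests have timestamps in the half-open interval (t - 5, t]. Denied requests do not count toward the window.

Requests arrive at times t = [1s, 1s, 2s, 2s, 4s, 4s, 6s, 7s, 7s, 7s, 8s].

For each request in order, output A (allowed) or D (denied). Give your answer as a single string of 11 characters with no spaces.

Tracking allowed requests in the window:
  req#1 t=1s: ALLOW
  req#2 t=1s: ALLOW
  req#3 t=2s: ALLOW
  req#4 t=2s: ALLOW
  req#5 t=4s: DENY
  req#6 t=4s: DENY
  req#7 t=6s: ALLOW
  req#8 t=7s: ALLOW
  req#9 t=7s: ALLOW
  req#10 t=7s: ALLOW
  req#11 t=8s: DENY

Answer: AAAADDAAAAD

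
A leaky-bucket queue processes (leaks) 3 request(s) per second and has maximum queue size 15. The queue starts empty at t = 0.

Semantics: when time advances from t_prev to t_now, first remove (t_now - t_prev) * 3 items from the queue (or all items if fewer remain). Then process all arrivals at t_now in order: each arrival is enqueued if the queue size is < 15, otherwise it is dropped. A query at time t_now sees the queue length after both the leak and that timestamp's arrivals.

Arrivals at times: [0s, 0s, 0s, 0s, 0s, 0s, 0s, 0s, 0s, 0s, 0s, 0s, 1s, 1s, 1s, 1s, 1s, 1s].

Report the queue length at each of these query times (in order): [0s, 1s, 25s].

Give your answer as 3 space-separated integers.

Answer: 12 15 0

Derivation:
Queue lengths at query times:
  query t=0s: backlog = 12
  query t=1s: backlog = 15
  query t=25s: backlog = 0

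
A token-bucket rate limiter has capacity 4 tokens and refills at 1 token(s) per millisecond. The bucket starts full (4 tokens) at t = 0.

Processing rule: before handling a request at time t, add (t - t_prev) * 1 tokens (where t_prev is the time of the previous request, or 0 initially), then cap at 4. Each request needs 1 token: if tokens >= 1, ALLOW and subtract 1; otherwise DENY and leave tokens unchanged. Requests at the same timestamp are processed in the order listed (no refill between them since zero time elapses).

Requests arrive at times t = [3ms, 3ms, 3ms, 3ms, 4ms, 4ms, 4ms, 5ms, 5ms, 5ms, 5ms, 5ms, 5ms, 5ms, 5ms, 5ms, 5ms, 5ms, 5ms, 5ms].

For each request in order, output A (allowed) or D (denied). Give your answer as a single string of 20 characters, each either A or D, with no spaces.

Answer: AAAAADDADDDDDDDDDDDD

Derivation:
Simulating step by step:
  req#1 t=3ms: ALLOW
  req#2 t=3ms: ALLOW
  req#3 t=3ms: ALLOW
  req#4 t=3ms: ALLOW
  req#5 t=4ms: ALLOW
  req#6 t=4ms: DENY
  req#7 t=4ms: DENY
  req#8 t=5ms: ALLOW
  req#9 t=5ms: DENY
  req#10 t=5ms: DENY
  req#11 t=5ms: DENY
  req#12 t=5ms: DENY
  req#13 t=5ms: DENY
  req#14 t=5ms: DENY
  req#15 t=5ms: DENY
  req#16 t=5ms: DENY
  req#17 t=5ms: DENY
  req#18 t=5ms: DENY
  req#19 t=5ms: DENY
  req#20 t=5ms: DENY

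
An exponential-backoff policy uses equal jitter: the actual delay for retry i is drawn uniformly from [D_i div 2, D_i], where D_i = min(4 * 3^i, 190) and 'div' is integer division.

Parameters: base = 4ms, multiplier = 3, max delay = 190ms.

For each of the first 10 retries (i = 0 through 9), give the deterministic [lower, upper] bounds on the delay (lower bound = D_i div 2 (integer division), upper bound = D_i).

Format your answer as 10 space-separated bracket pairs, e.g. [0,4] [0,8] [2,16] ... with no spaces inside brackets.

Answer: [2,4] [6,12] [18,36] [54,108] [95,190] [95,190] [95,190] [95,190] [95,190] [95,190]

Derivation:
Computing bounds per retry:
  i=0: D_i=min(4*3^0,190)=4, bounds=[2,4]
  i=1: D_i=min(4*3^1,190)=12, bounds=[6,12]
  i=2: D_i=min(4*3^2,190)=36, bounds=[18,36]
  i=3: D_i=min(4*3^3,190)=108, bounds=[54,108]
  i=4: D_i=min(4*3^4,190)=190, bounds=[95,190]
  i=5: D_i=min(4*3^5,190)=190, bounds=[95,190]
  i=6: D_i=min(4*3^6,190)=190, bounds=[95,190]
  i=7: D_i=min(4*3^7,190)=190, bounds=[95,190]
  i=8: D_i=min(4*3^8,190)=190, bounds=[95,190]
  i=9: D_i=min(4*3^9,190)=190, bounds=[95,190]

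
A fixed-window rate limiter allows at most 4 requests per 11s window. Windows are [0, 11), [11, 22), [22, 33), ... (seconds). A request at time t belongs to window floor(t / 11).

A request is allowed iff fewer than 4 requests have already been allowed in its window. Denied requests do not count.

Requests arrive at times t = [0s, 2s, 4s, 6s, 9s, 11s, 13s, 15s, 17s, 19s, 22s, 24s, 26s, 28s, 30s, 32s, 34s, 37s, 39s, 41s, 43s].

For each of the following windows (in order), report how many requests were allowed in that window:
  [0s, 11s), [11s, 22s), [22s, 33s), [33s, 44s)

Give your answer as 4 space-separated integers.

Processing requests:
  req#1 t=0s (window 0): ALLOW
  req#2 t=2s (window 0): ALLOW
  req#3 t=4s (window 0): ALLOW
  req#4 t=6s (window 0): ALLOW
  req#5 t=9s (window 0): DENY
  req#6 t=11s (window 1): ALLOW
  req#7 t=13s (window 1): ALLOW
  req#8 t=15s (window 1): ALLOW
  req#9 t=17s (window 1): ALLOW
  req#10 t=19s (window 1): DENY
  req#11 t=22s (window 2): ALLOW
  req#12 t=24s (window 2): ALLOW
  req#13 t=26s (window 2): ALLOW
  req#14 t=28s (window 2): ALLOW
  req#15 t=30s (window 2): DENY
  req#16 t=32s (window 2): DENY
  req#17 t=34s (window 3): ALLOW
  req#18 t=37s (window 3): ALLOW
  req#19 t=39s (window 3): ALLOW
  req#20 t=41s (window 3): ALLOW
  req#21 t=43s (window 3): DENY

Allowed counts by window: 4 4 4 4

Answer: 4 4 4 4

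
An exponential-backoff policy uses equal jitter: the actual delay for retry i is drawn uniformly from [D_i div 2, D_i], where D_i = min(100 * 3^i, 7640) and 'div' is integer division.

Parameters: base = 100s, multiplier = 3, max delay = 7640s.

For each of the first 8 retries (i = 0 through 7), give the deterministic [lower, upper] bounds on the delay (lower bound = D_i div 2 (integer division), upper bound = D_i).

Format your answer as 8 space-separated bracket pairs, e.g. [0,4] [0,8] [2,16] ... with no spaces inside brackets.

Computing bounds per retry:
  i=0: D_i=min(100*3^0,7640)=100, bounds=[50,100]
  i=1: D_i=min(100*3^1,7640)=300, bounds=[150,300]
  i=2: D_i=min(100*3^2,7640)=900, bounds=[450,900]
  i=3: D_i=min(100*3^3,7640)=2700, bounds=[1350,2700]
  i=4: D_i=min(100*3^4,7640)=7640, bounds=[3820,7640]
  i=5: D_i=min(100*3^5,7640)=7640, bounds=[3820,7640]
  i=6: D_i=min(100*3^6,7640)=7640, bounds=[3820,7640]
  i=7: D_i=min(100*3^7,7640)=7640, bounds=[3820,7640]

Answer: [50,100] [150,300] [450,900] [1350,2700] [3820,7640] [3820,7640] [3820,7640] [3820,7640]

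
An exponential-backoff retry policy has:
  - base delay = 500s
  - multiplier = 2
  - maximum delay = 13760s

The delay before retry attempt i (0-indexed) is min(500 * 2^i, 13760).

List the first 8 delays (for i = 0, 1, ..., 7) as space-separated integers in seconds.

Answer: 500 1000 2000 4000 8000 13760 13760 13760

Derivation:
Computing each delay:
  i=0: min(500*2^0, 13760) = 500
  i=1: min(500*2^1, 13760) = 1000
  i=2: min(500*2^2, 13760) = 2000
  i=3: min(500*2^3, 13760) = 4000
  i=4: min(500*2^4, 13760) = 8000
  i=5: min(500*2^5, 13760) = 13760
  i=6: min(500*2^6, 13760) = 13760
  i=7: min(500*2^7, 13760) = 13760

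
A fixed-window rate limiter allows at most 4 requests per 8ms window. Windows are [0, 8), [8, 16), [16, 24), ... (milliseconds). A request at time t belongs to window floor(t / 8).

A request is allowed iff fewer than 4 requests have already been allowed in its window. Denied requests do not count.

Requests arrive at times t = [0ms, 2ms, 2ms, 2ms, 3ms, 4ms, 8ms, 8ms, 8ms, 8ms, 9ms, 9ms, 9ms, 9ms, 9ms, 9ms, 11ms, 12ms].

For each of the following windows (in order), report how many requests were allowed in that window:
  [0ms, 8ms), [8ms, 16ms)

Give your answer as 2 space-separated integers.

Answer: 4 4

Derivation:
Processing requests:
  req#1 t=0ms (window 0): ALLOW
  req#2 t=2ms (window 0): ALLOW
  req#3 t=2ms (window 0): ALLOW
  req#4 t=2ms (window 0): ALLOW
  req#5 t=3ms (window 0): DENY
  req#6 t=4ms (window 0): DENY
  req#7 t=8ms (window 1): ALLOW
  req#8 t=8ms (window 1): ALLOW
  req#9 t=8ms (window 1): ALLOW
  req#10 t=8ms (window 1): ALLOW
  req#11 t=9ms (window 1): DENY
  req#12 t=9ms (window 1): DENY
  req#13 t=9ms (window 1): DENY
  req#14 t=9ms (window 1): DENY
  req#15 t=9ms (window 1): DENY
  req#16 t=9ms (window 1): DENY
  req#17 t=11ms (window 1): DENY
  req#18 t=12ms (window 1): DENY

Allowed counts by window: 4 4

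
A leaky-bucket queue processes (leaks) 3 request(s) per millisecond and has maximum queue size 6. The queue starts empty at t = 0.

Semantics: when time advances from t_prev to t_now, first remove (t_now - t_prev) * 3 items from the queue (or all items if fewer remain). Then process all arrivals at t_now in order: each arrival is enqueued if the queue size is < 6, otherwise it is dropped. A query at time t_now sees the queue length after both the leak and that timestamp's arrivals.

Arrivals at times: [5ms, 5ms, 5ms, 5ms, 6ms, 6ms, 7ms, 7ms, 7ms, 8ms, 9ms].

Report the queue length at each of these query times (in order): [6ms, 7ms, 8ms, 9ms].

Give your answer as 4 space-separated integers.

Queue lengths at query times:
  query t=6ms: backlog = 3
  query t=7ms: backlog = 3
  query t=8ms: backlog = 1
  query t=9ms: backlog = 1

Answer: 3 3 1 1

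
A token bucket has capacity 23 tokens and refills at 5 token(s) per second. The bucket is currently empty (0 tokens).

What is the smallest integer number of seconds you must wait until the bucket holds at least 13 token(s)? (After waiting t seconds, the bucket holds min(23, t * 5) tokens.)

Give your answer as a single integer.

Need t * 5 >= 13, so t >= 13/5.
Smallest integer t = ceil(13/5) = 3.

Answer: 3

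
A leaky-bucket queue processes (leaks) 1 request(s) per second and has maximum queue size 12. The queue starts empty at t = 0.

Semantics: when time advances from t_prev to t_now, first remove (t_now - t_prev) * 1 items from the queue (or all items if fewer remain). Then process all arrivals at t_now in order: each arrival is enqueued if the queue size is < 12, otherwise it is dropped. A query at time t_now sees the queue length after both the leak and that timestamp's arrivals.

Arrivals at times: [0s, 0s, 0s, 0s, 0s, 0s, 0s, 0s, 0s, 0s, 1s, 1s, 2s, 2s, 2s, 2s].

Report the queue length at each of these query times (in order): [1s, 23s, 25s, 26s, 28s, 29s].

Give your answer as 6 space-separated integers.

Queue lengths at query times:
  query t=1s: backlog = 11
  query t=23s: backlog = 0
  query t=25s: backlog = 0
  query t=26s: backlog = 0
  query t=28s: backlog = 0
  query t=29s: backlog = 0

Answer: 11 0 0 0 0 0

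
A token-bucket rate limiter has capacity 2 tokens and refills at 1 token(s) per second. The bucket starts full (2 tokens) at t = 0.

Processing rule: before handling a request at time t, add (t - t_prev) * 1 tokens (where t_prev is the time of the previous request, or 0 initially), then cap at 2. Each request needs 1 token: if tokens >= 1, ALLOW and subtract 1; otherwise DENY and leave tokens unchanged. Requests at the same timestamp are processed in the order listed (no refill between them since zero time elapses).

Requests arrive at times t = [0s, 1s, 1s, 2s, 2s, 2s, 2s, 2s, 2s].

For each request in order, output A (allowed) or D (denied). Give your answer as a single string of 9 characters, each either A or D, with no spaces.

Simulating step by step:
  req#1 t=0s: ALLOW
  req#2 t=1s: ALLOW
  req#3 t=1s: ALLOW
  req#4 t=2s: ALLOW
  req#5 t=2s: DENY
  req#6 t=2s: DENY
  req#7 t=2s: DENY
  req#8 t=2s: DENY
  req#9 t=2s: DENY

Answer: AAAADDDDD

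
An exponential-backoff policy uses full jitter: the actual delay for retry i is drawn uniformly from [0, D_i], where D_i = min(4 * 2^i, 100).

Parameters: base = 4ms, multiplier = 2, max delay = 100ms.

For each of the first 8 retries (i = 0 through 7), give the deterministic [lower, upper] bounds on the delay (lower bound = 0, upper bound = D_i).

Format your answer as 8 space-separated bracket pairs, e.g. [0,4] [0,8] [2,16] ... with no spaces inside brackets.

Computing bounds per retry:
  i=0: D_i=min(4*2^0,100)=4, bounds=[0,4]
  i=1: D_i=min(4*2^1,100)=8, bounds=[0,8]
  i=2: D_i=min(4*2^2,100)=16, bounds=[0,16]
  i=3: D_i=min(4*2^3,100)=32, bounds=[0,32]
  i=4: D_i=min(4*2^4,100)=64, bounds=[0,64]
  i=5: D_i=min(4*2^5,100)=100, bounds=[0,100]
  i=6: D_i=min(4*2^6,100)=100, bounds=[0,100]
  i=7: D_i=min(4*2^7,100)=100, bounds=[0,100]

Answer: [0,4] [0,8] [0,16] [0,32] [0,64] [0,100] [0,100] [0,100]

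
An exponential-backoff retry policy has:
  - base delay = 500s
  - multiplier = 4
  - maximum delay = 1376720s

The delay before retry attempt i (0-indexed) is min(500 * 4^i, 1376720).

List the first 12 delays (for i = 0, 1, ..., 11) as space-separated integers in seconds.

Computing each delay:
  i=0: min(500*4^0, 1376720) = 500
  i=1: min(500*4^1, 1376720) = 2000
  i=2: min(500*4^2, 1376720) = 8000
  i=3: min(500*4^3, 1376720) = 32000
  i=4: min(500*4^4, 1376720) = 128000
  i=5: min(500*4^5, 1376720) = 512000
  i=6: min(500*4^6, 1376720) = 1376720
  i=7: min(500*4^7, 1376720) = 1376720
  i=8: min(500*4^8, 1376720) = 1376720
  i=9: min(500*4^9, 1376720) = 1376720
  i=10: min(500*4^10, 1376720) = 1376720
  i=11: min(500*4^11, 1376720) = 1376720

Answer: 500 2000 8000 32000 128000 512000 1376720 1376720 1376720 1376720 1376720 1376720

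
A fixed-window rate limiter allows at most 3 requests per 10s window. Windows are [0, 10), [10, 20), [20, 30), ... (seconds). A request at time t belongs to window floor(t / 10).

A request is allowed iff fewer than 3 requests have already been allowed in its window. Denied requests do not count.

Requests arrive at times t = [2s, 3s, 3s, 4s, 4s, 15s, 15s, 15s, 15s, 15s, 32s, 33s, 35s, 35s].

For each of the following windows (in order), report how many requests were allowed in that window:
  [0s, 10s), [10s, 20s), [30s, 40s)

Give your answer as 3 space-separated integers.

Answer: 3 3 3

Derivation:
Processing requests:
  req#1 t=2s (window 0): ALLOW
  req#2 t=3s (window 0): ALLOW
  req#3 t=3s (window 0): ALLOW
  req#4 t=4s (window 0): DENY
  req#5 t=4s (window 0): DENY
  req#6 t=15s (window 1): ALLOW
  req#7 t=15s (window 1): ALLOW
  req#8 t=15s (window 1): ALLOW
  req#9 t=15s (window 1): DENY
  req#10 t=15s (window 1): DENY
  req#11 t=32s (window 3): ALLOW
  req#12 t=33s (window 3): ALLOW
  req#13 t=35s (window 3): ALLOW
  req#14 t=35s (window 3): DENY

Allowed counts by window: 3 3 3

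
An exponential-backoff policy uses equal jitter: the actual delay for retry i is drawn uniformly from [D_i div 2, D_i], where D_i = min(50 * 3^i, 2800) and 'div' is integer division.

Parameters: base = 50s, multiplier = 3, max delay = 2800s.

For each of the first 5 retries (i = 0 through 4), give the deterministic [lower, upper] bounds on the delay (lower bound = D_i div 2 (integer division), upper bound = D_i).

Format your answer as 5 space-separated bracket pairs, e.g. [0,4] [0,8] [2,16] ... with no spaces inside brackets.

Answer: [25,50] [75,150] [225,450] [675,1350] [1400,2800]

Derivation:
Computing bounds per retry:
  i=0: D_i=min(50*3^0,2800)=50, bounds=[25,50]
  i=1: D_i=min(50*3^1,2800)=150, bounds=[75,150]
  i=2: D_i=min(50*3^2,2800)=450, bounds=[225,450]
  i=3: D_i=min(50*3^3,2800)=1350, bounds=[675,1350]
  i=4: D_i=min(50*3^4,2800)=2800, bounds=[1400,2800]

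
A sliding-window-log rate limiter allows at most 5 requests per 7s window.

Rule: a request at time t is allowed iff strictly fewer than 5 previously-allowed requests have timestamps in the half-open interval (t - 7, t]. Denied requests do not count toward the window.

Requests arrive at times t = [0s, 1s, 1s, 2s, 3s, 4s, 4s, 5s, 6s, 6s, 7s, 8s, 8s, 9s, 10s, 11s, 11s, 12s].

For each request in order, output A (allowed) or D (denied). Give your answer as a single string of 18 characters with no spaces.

Answer: AAAAADDDDDAAAAADDD

Derivation:
Tracking allowed requests in the window:
  req#1 t=0s: ALLOW
  req#2 t=1s: ALLOW
  req#3 t=1s: ALLOW
  req#4 t=2s: ALLOW
  req#5 t=3s: ALLOW
  req#6 t=4s: DENY
  req#7 t=4s: DENY
  req#8 t=5s: DENY
  req#9 t=6s: DENY
  req#10 t=6s: DENY
  req#11 t=7s: ALLOW
  req#12 t=8s: ALLOW
  req#13 t=8s: ALLOW
  req#14 t=9s: ALLOW
  req#15 t=10s: ALLOW
  req#16 t=11s: DENY
  req#17 t=11s: DENY
  req#18 t=12s: DENY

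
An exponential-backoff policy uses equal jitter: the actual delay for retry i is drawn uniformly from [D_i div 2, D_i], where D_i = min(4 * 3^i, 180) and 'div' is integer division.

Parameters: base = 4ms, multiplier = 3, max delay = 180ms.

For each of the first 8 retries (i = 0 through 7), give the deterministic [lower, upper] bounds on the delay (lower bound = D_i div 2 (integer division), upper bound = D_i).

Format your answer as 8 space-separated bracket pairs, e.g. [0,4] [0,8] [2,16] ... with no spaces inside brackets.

Computing bounds per retry:
  i=0: D_i=min(4*3^0,180)=4, bounds=[2,4]
  i=1: D_i=min(4*3^1,180)=12, bounds=[6,12]
  i=2: D_i=min(4*3^2,180)=36, bounds=[18,36]
  i=3: D_i=min(4*3^3,180)=108, bounds=[54,108]
  i=4: D_i=min(4*3^4,180)=180, bounds=[90,180]
  i=5: D_i=min(4*3^5,180)=180, bounds=[90,180]
  i=6: D_i=min(4*3^6,180)=180, bounds=[90,180]
  i=7: D_i=min(4*3^7,180)=180, bounds=[90,180]

Answer: [2,4] [6,12] [18,36] [54,108] [90,180] [90,180] [90,180] [90,180]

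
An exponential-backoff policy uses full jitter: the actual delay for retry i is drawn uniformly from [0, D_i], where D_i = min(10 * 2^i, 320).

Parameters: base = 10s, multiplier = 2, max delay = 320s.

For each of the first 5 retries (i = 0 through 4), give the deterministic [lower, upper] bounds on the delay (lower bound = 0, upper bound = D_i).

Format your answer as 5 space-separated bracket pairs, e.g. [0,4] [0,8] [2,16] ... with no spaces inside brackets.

Answer: [0,10] [0,20] [0,40] [0,80] [0,160]

Derivation:
Computing bounds per retry:
  i=0: D_i=min(10*2^0,320)=10, bounds=[0,10]
  i=1: D_i=min(10*2^1,320)=20, bounds=[0,20]
  i=2: D_i=min(10*2^2,320)=40, bounds=[0,40]
  i=3: D_i=min(10*2^3,320)=80, bounds=[0,80]
  i=4: D_i=min(10*2^4,320)=160, bounds=[0,160]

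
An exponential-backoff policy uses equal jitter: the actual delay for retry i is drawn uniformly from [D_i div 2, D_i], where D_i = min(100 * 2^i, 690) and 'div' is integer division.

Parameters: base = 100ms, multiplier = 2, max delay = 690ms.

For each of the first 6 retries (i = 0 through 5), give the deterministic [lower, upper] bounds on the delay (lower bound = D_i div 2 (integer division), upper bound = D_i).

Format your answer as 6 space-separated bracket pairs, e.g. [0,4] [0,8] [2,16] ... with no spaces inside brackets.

Answer: [50,100] [100,200] [200,400] [345,690] [345,690] [345,690]

Derivation:
Computing bounds per retry:
  i=0: D_i=min(100*2^0,690)=100, bounds=[50,100]
  i=1: D_i=min(100*2^1,690)=200, bounds=[100,200]
  i=2: D_i=min(100*2^2,690)=400, bounds=[200,400]
  i=3: D_i=min(100*2^3,690)=690, bounds=[345,690]
  i=4: D_i=min(100*2^4,690)=690, bounds=[345,690]
  i=5: D_i=min(100*2^5,690)=690, bounds=[345,690]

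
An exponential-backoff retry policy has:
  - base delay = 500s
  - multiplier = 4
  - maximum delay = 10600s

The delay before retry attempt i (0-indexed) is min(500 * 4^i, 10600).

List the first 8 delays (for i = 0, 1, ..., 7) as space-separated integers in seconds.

Answer: 500 2000 8000 10600 10600 10600 10600 10600

Derivation:
Computing each delay:
  i=0: min(500*4^0, 10600) = 500
  i=1: min(500*4^1, 10600) = 2000
  i=2: min(500*4^2, 10600) = 8000
  i=3: min(500*4^3, 10600) = 10600
  i=4: min(500*4^4, 10600) = 10600
  i=5: min(500*4^5, 10600) = 10600
  i=6: min(500*4^6, 10600) = 10600
  i=7: min(500*4^7, 10600) = 10600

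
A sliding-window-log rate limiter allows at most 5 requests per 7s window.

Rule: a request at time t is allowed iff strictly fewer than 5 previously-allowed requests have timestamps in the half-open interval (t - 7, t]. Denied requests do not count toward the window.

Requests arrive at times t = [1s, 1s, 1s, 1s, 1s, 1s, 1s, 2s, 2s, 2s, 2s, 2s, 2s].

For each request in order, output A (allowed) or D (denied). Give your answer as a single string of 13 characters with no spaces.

Answer: AAAAADDDDDDDD

Derivation:
Tracking allowed requests in the window:
  req#1 t=1s: ALLOW
  req#2 t=1s: ALLOW
  req#3 t=1s: ALLOW
  req#4 t=1s: ALLOW
  req#5 t=1s: ALLOW
  req#6 t=1s: DENY
  req#7 t=1s: DENY
  req#8 t=2s: DENY
  req#9 t=2s: DENY
  req#10 t=2s: DENY
  req#11 t=2s: DENY
  req#12 t=2s: DENY
  req#13 t=2s: DENY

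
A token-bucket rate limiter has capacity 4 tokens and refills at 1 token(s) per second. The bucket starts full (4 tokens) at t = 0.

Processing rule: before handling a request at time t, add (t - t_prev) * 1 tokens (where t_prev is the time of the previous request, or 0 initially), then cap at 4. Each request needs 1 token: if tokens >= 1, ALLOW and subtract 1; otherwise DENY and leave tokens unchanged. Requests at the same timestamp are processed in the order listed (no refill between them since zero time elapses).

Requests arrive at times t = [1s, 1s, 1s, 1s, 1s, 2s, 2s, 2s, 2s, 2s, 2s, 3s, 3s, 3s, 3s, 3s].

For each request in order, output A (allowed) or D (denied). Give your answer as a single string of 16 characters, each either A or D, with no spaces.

Simulating step by step:
  req#1 t=1s: ALLOW
  req#2 t=1s: ALLOW
  req#3 t=1s: ALLOW
  req#4 t=1s: ALLOW
  req#5 t=1s: DENY
  req#6 t=2s: ALLOW
  req#7 t=2s: DENY
  req#8 t=2s: DENY
  req#9 t=2s: DENY
  req#10 t=2s: DENY
  req#11 t=2s: DENY
  req#12 t=3s: ALLOW
  req#13 t=3s: DENY
  req#14 t=3s: DENY
  req#15 t=3s: DENY
  req#16 t=3s: DENY

Answer: AAAADADDDDDADDDD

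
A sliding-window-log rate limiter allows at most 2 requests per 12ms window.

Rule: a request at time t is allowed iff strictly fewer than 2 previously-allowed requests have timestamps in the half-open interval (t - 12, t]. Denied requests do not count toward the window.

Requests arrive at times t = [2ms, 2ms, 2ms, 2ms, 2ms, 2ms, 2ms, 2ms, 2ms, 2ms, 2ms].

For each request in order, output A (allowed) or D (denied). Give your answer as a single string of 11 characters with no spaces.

Answer: AADDDDDDDDD

Derivation:
Tracking allowed requests in the window:
  req#1 t=2ms: ALLOW
  req#2 t=2ms: ALLOW
  req#3 t=2ms: DENY
  req#4 t=2ms: DENY
  req#5 t=2ms: DENY
  req#6 t=2ms: DENY
  req#7 t=2ms: DENY
  req#8 t=2ms: DENY
  req#9 t=2ms: DENY
  req#10 t=2ms: DENY
  req#11 t=2ms: DENY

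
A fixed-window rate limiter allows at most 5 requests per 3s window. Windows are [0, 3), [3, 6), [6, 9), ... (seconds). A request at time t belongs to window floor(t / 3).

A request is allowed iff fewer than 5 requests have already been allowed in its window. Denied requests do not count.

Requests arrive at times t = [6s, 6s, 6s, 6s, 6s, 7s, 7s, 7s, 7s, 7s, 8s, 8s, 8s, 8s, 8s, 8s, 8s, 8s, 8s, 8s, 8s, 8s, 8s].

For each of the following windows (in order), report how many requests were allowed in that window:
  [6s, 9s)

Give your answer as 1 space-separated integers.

Answer: 5

Derivation:
Processing requests:
  req#1 t=6s (window 2): ALLOW
  req#2 t=6s (window 2): ALLOW
  req#3 t=6s (window 2): ALLOW
  req#4 t=6s (window 2): ALLOW
  req#5 t=6s (window 2): ALLOW
  req#6 t=7s (window 2): DENY
  req#7 t=7s (window 2): DENY
  req#8 t=7s (window 2): DENY
  req#9 t=7s (window 2): DENY
  req#10 t=7s (window 2): DENY
  req#11 t=8s (window 2): DENY
  req#12 t=8s (window 2): DENY
  req#13 t=8s (window 2): DENY
  req#14 t=8s (window 2): DENY
  req#15 t=8s (window 2): DENY
  req#16 t=8s (window 2): DENY
  req#17 t=8s (window 2): DENY
  req#18 t=8s (window 2): DENY
  req#19 t=8s (window 2): DENY
  req#20 t=8s (window 2): DENY
  req#21 t=8s (window 2): DENY
  req#22 t=8s (window 2): DENY
  req#23 t=8s (window 2): DENY

Allowed counts by window: 5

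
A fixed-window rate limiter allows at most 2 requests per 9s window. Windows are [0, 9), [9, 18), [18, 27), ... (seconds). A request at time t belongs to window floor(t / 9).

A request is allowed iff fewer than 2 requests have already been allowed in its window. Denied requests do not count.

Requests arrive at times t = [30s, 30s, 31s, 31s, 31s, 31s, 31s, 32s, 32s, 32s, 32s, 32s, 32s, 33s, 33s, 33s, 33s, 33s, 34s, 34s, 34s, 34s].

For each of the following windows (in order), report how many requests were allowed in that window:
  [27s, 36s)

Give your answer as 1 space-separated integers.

Processing requests:
  req#1 t=30s (window 3): ALLOW
  req#2 t=30s (window 3): ALLOW
  req#3 t=31s (window 3): DENY
  req#4 t=31s (window 3): DENY
  req#5 t=31s (window 3): DENY
  req#6 t=31s (window 3): DENY
  req#7 t=31s (window 3): DENY
  req#8 t=32s (window 3): DENY
  req#9 t=32s (window 3): DENY
  req#10 t=32s (window 3): DENY
  req#11 t=32s (window 3): DENY
  req#12 t=32s (window 3): DENY
  req#13 t=32s (window 3): DENY
  req#14 t=33s (window 3): DENY
  req#15 t=33s (window 3): DENY
  req#16 t=33s (window 3): DENY
  req#17 t=33s (window 3): DENY
  req#18 t=33s (window 3): DENY
  req#19 t=34s (window 3): DENY
  req#20 t=34s (window 3): DENY
  req#21 t=34s (window 3): DENY
  req#22 t=34s (window 3): DENY

Allowed counts by window: 2

Answer: 2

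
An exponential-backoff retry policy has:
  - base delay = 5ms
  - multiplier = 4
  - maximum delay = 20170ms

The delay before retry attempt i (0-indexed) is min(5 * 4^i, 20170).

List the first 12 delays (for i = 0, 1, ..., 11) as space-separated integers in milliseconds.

Computing each delay:
  i=0: min(5*4^0, 20170) = 5
  i=1: min(5*4^1, 20170) = 20
  i=2: min(5*4^2, 20170) = 80
  i=3: min(5*4^3, 20170) = 320
  i=4: min(5*4^4, 20170) = 1280
  i=5: min(5*4^5, 20170) = 5120
  i=6: min(5*4^6, 20170) = 20170
  i=7: min(5*4^7, 20170) = 20170
  i=8: min(5*4^8, 20170) = 20170
  i=9: min(5*4^9, 20170) = 20170
  i=10: min(5*4^10, 20170) = 20170
  i=11: min(5*4^11, 20170) = 20170

Answer: 5 20 80 320 1280 5120 20170 20170 20170 20170 20170 20170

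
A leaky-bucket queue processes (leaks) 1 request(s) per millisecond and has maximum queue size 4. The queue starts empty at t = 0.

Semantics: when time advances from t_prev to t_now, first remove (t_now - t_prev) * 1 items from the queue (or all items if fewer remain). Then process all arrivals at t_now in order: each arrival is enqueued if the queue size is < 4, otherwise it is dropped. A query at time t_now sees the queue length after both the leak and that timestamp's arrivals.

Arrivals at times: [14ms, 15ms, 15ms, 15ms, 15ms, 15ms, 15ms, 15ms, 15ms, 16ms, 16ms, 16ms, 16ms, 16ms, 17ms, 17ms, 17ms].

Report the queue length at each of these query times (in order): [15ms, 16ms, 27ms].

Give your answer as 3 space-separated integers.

Queue lengths at query times:
  query t=15ms: backlog = 4
  query t=16ms: backlog = 4
  query t=27ms: backlog = 0

Answer: 4 4 0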